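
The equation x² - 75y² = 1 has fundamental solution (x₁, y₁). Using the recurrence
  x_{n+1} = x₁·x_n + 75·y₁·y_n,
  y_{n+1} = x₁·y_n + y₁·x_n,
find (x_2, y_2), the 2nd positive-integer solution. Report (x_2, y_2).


Step 1: Find the fundamental solution (x₁, y₁) of x² - 75y² = 1.
  Expand √75 as a continued fraction. a₀ = ⌊√75⌋ = 8; iterate m_{k+1} = d_k·a_k − m_k, d_{k+1} = (75 − m_{k+1}²)/d_k, a_{k+1} = ⌊(a₀ + m_{k+1})/d_{k+1}⌋ (starting m₀ = 0, d₀ = 1), with convergents p_k = a_k·p_{k-1} + p_{k-2}, q_k = a_k·q_{k-1} + q_{k-2} (p₋₁ = 1, q₋₁ = 0):
  k = 0: a₀ = 8; p₀/q₀ = 8/1; p₀² − 75·q₀² = 64 − 75 = -11.
  k = 1: m = 8, d = 11, a = ⌊(8 + 8)/11⌋ = 1; p/q = (1·8 + 1)/(1·1 + 0) = 9/1; p² − 75·q² = 81 − 75 = 6.
  k = 2: m = 3, d = 6, a = ⌊(8 + 3)/6⌋ = 1; p/q = (1·9 + 8)/(1·1 + 1) = 17/2; p² − 75·q² = 289 − 300 = -11.
  k = 3: m = 3, d = 11, a = ⌊(8 + 3)/11⌋ = 1; p/q = (1·17 + 9)/(1·2 + 1) = 26/3; p² − 75·q² = 676 − 675 = 1.
  The first convergent with p² − 75·q² = 1 gives the fundamental solution (x₁, y₁) = (26, 3).
Step 2: Apply the recurrence (x_{n+1}, y_{n+1}) = (x₁x_n + 75y₁y_n, x₁y_n + y₁x_n) repeatedly.
  From (x_1, y_1) = (26, 3): x_2 = 26·26 + 75·3·3 = 1351; y_2 = 26·3 + 3·26 = 156.
Step 3: Verify x_2² - 75·y_2² = 1825201 - 1825200 = 1 (should be 1). ✓

(x_1, y_1) = (26, 3); (x_2, y_2) = (1351, 156).


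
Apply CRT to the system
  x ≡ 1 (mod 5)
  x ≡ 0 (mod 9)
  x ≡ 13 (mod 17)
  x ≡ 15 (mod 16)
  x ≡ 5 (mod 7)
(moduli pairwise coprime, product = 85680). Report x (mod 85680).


Product of moduli M = 5 · 9 · 17 · 16 · 7 = 85680.
Merge one congruence at a time:
  Start: x ≡ 1 (mod 5).
  Combine with x ≡ 0 (mod 9); new modulus lcm = 45.
    Write x = 1 + 5·t and substitute into x ≡ 0 (mod 9): 5·t ≡ 0 − 1 = -1 (mod 9).
    Reduce coefficients mod 9: 5·t ≡ 8 (mod 9).
    The inverse of 5 mod 9 is 2 (since 5·2 = 10 = 1·9 + 1), so t ≡ 2·8 = 16 ≡ 7 (mod 9).
    Then x = 1 + 5·7 = 36, valid modulo lcm(5, 9) = 45: x ≡ 36 (mod 45).
  Combine with x ≡ 13 (mod 17); new modulus lcm = 765.
    Write x = 36 + 45·t and substitute into x ≡ 13 (mod 17): 45·t ≡ 13 − 36 = -23 (mod 17).
    Reduce coefficients mod 17: 11·t ≡ 11 (mod 17).
    The inverse of 11 mod 17 is 14 (since 11·14 = 154 = 9·17 + 1), so t ≡ 14·11 = 154 ≡ 1 (mod 17).
    Then x = 36 + 45·1 = 81, valid modulo lcm(45, 17) = 765: x ≡ 81 (mod 765).
  Combine with x ≡ 15 (mod 16); new modulus lcm = 12240.
    Write x = 81 + 765·t and substitute into x ≡ 15 (mod 16): 765·t ≡ 15 − 81 = -66 (mod 16).
    Reduce coefficients mod 16: 13·t ≡ 14 (mod 16).
    The inverse of 13 mod 16 is 5 (since 13·5 = 65 = 4·16 + 1), so t ≡ 5·14 = 70 ≡ 6 (mod 16).
    Then x = 81 + 765·6 = 4671, valid modulo lcm(765, 16) = 12240: x ≡ 4671 (mod 12240).
  Combine with x ≡ 5 (mod 7); new modulus lcm = 85680.
    Write x = 4671 + 12240·t and substitute into x ≡ 5 (mod 7): 12240·t ≡ 5 − 4671 = -4666 (mod 7).
    Reduce coefficients mod 7: 4·t ≡ 3 (mod 7).
    The inverse of 4 mod 7 is 2 (since 4·2 = 8 = 1·7 + 1), so t ≡ 2·3 = 6 ≡ 6 (mod 7).
    Then x = 4671 + 12240·6 = 78111, valid modulo lcm(12240, 7) = 85680: x ≡ 78111 (mod 85680).
Verify against each original: 78111 mod 5 = 1, 78111 mod 9 = 0, 78111 mod 17 = 13, 78111 mod 16 = 15, 78111 mod 7 = 5.

x ≡ 78111 (mod 85680).


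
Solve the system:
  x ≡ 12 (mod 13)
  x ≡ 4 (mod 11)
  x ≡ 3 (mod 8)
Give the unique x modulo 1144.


Moduli 13, 11, 8 are pairwise coprime; by CRT there is a unique solution modulo M = 13 · 11 · 8 = 1144.
Solve pairwise, accumulating the modulus:
  Start with x ≡ 12 (mod 13).
  Combine with x ≡ 4 (mod 11): since gcd(13, 11) = 1, we get a unique residue mod 143.
    Write x = 12 + 13·t and substitute into x ≡ 4 (mod 11): 13·t ≡ 4 − 12 = -8 (mod 11).
    Reduce coefficients mod 11: 2·t ≡ 3 (mod 11).
    The inverse of 2 mod 11 is 6 (since 2·6 = 12 = 1·11 + 1), so t ≡ 6·3 = 18 ≡ 7 (mod 11).
    Then x = 12 + 13·7 = 103, valid modulo lcm(13, 11) = 143: x ≡ 103 (mod 143).
  Combine with x ≡ 3 (mod 8): since gcd(143, 8) = 1, we get a unique residue mod 1144.
    Write x = 103 + 143·t and substitute into x ≡ 3 (mod 8): 143·t ≡ 3 − 103 = -100 (mod 8).
    Reduce coefficients mod 8: 7·t ≡ 4 (mod 8).
    The inverse of 7 mod 8 is 7 (since 7·7 = 49 = 6·8 + 1), so t ≡ 7·4 = 28 ≡ 4 (mod 8).
    Then x = 103 + 143·4 = 675, valid modulo lcm(143, 8) = 1144: x ≡ 675 (mod 1144).
Verify: 675 mod 13 = 12 ✓, 675 mod 11 = 4 ✓, 675 mod 8 = 3 ✓.

x ≡ 675 (mod 1144).


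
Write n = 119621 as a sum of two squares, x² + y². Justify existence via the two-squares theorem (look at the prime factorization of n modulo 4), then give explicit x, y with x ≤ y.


Step 1: Factor n = 119621 = 37 · 53 · 61.
Step 2: Check the mod-4 condition on each prime factor: 37 ≡ 1 (mod 4), exponent 1; 53 ≡ 1 (mod 4), exponent 1; 61 ≡ 1 (mod 4), exponent 1.
All primes ≡ 3 (mod 4) appear to even exponent (or don't appear), so by the two-squares theorem n IS expressible as a sum of two squares.
Step 3: Build a representation. Here n = 37 · 53 · 61 is a product of primes ≡ 1 (mod 4). Each prime p ≡ 1 (mod 4) is itself a sum of two squares; find a² by testing p − a² for a perfect square:
  37: 37 − 1² = 36 = 6² ⇒ 37 = 1² + 6².
  53: 53 − 1² = 52, 53 − 2² = 49 = 7² ⇒ 53 = 2² + 7².
  61: 61 − 1² = 60, 61 − 2² = 57, 61 − 3² = 52, 61 − 4² = 45, 61 − 5² = 36 = 6² ⇒ 61 = 5² + 6².
  Combine using the Brahmagupta–Fibonacci identity (a² + b²)(c² + d²) = (ac − bd)² + (ad + bc)² = (ac + bd)² + (ad − bc)²:
  37 · 53 = 1961: from (1² + 6²)(2² + 7²), take (1·2 − 6·7, 1·7 + 6·2) = (2 − 42, 7 + 12) = (-40, 19); dropping signs (only squares matter) gives (40, 19); check 40² + 19² = 1600 + 361 = 1961 ✓.
  1961 · 61 = 119621: from (40² + 19²)(5² + 6²), take (40·5 − 19·6, 40·6 + 19·5) = (200 − 114, 240 + 95) = (86, 335); check 86² + 335² = 7396 + 112225 = 119621 ✓.
Step 4: Order so x ≤ y and verify: 86² + 335² = 7396 + 112225 = 119621 = n. ✓

n = 119621 = 86² + 335² (one valid representation with x ≤ y).


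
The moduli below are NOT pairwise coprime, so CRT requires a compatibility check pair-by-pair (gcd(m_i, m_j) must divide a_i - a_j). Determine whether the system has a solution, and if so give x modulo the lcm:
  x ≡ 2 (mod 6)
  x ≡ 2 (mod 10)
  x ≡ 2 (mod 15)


Moduli 6, 10, 15 are not pairwise coprime, so CRT works modulo lcm(m_i) when all pairwise compatibility conditions hold.
Pairwise compatibility: gcd(m_i, m_j) must divide a_i - a_j for every pair.
Merge one congruence at a time:
  Start: x ≡ 2 (mod 6).
  Combine with x ≡ 2 (mod 10): gcd(6, 10) = 2; 2 - 2 = 0, which IS divisible by 2, so compatible.
    Write x = 2 + 6·t and substitute into x ≡ 2 (mod 10): 6·t ≡ 2 − 2 = 0 (mod 10).
    Divide the congruence (and modulus) by g = 2: 3·t ≡ 0 (mod 5).
    The inverse of 3 mod 5 is 2 (since 3·2 = 6 = 1·5 + 1), so t ≡ 2·0 = 0 ≡ 0 (mod 5).
    Then x = 2 + 6·0 = 2, valid modulo lcm(6, 10) = 30: x ≡ 2 (mod 30).
  Combine with x ≡ 2 (mod 15): gcd(30, 15) = 15; 2 - 2 = 0, which IS divisible by 15, so compatible.
    Write x = 2 + 30·t and substitute into x ≡ 2 (mod 15): 30·t ≡ 2 − 2 = 0 (mod 15).
    Divide the congruence (and modulus) by g = 15: 2·t ≡ 0 (mod 1).
    Modulo 1 every t works; take t = 0.
    Then x = 2 + 30·0 = 2, valid modulo lcm(30, 15) = 30: x ≡ 2 (mod 30).
Verify: 2 mod 6 = 2, 2 mod 10 = 2, 2 mod 15 = 2.

x ≡ 2 (mod 30).


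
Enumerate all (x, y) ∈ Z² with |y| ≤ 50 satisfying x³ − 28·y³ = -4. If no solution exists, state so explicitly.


The equation is x³ - 28y³ = -4. For fixed y, x³ = 28·y³ − 4, so a solution requires the RHS to be a perfect cube.
Strategy: iterate y from -50 to 50, compute RHS = 28·y³ − 4, and check whether it is a (positive or negative) perfect cube.
Check small values of y:
  y = 0: RHS = -4 is not a perfect cube.
  y = 1: RHS = 24 is not a perfect cube.
  y = -1: RHS = -32 is not a perfect cube.
  y = 2: RHS = 220 is not a perfect cube.
  y = -2: RHS = -228 is not a perfect cube.
  y = 3: RHS = 752 is not a perfect cube.
  y = -3: RHS = -760 is not a perfect cube.
Continuing the search up to |y| = 50 finds no solutions either.
No (x, y) in the scanned range satisfies the equation.

No integer solutions with |y| ≤ 50.


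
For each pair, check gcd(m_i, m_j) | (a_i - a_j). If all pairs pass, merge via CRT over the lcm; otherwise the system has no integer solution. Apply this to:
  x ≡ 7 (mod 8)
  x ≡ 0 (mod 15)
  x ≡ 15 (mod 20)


Moduli 8, 15, 20 are not pairwise coprime, so CRT works modulo lcm(m_i) when all pairwise compatibility conditions hold.
Pairwise compatibility: gcd(m_i, m_j) must divide a_i - a_j for every pair.
Merge one congruence at a time:
  Start: x ≡ 7 (mod 8).
  Combine with x ≡ 0 (mod 15): gcd(8, 15) = 1; 0 - 7 = -7, which IS divisible by 1, so compatible.
    Write x = 7 + 8·t and substitute into x ≡ 0 (mod 15): 8·t ≡ 0 − 7 = -7 (mod 15).
    Reduce coefficients mod 15: 8·t ≡ 8 (mod 15).
    The inverse of 8 mod 15 is 2 (since 8·2 = 16 = 1·15 + 1), so t ≡ 2·8 = 16 ≡ 1 (mod 15).
    Then x = 7 + 8·1 = 15, valid modulo lcm(8, 15) = 120: x ≡ 15 (mod 120).
  Combine with x ≡ 15 (mod 20): gcd(120, 20) = 20; 15 - 15 = 0, which IS divisible by 20, so compatible.
    Write x = 15 + 120·t and substitute into x ≡ 15 (mod 20): 120·t ≡ 15 − 15 = 0 (mod 20).
    Divide the congruence (and modulus) by g = 20: 6·t ≡ 0 (mod 1).
    Modulo 1 every t works; take t = 0.
    Then x = 15 + 120·0 = 15, valid modulo lcm(120, 20) = 120: x ≡ 15 (mod 120).
Verify: 15 mod 8 = 7, 15 mod 15 = 0, 15 mod 20 = 15.

x ≡ 15 (mod 120).


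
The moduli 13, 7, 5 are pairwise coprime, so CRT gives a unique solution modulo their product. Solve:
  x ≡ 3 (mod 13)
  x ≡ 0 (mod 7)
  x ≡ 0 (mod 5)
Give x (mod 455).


Moduli 13, 7, 5 are pairwise coprime; by CRT there is a unique solution modulo M = 13 · 7 · 5 = 455.
Solve pairwise, accumulating the modulus:
  Start with x ≡ 3 (mod 13).
  Combine with x ≡ 0 (mod 7): since gcd(13, 7) = 1, we get a unique residue mod 91.
    Write x = 3 + 13·t and substitute into x ≡ 0 (mod 7): 13·t ≡ 0 − 3 = -3 (mod 7).
    Reduce coefficients mod 7: 6·t ≡ 4 (mod 7).
    The inverse of 6 mod 7 is 6 (since 6·6 = 36 = 5·7 + 1), so t ≡ 6·4 = 24 ≡ 3 (mod 7).
    Then x = 3 + 13·3 = 42, valid modulo lcm(13, 7) = 91: x ≡ 42 (mod 91).
  Combine with x ≡ 0 (mod 5): since gcd(91, 5) = 1, we get a unique residue mod 455.
    Write x = 42 + 91·t and substitute into x ≡ 0 (mod 5): 91·t ≡ 0 − 42 = -42 (mod 5).
    Reduce coefficients mod 5: 1·t ≡ 3 (mod 5).
    So t ≡ 3 (mod 5).
    Then x = 42 + 91·3 = 315, valid modulo lcm(91, 5) = 455: x ≡ 315 (mod 455).
Verify: 315 mod 13 = 3 ✓, 315 mod 7 = 0 ✓, 315 mod 5 = 0 ✓.

x ≡ 315 (mod 455).


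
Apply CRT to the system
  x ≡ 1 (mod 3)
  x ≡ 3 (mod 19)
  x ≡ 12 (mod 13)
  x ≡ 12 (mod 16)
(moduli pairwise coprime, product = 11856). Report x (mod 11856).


Product of moduli M = 3 · 19 · 13 · 16 = 11856.
Merge one congruence at a time:
  Start: x ≡ 1 (mod 3).
  Combine with x ≡ 3 (mod 19); new modulus lcm = 57.
    Write x = 1 + 3·t and substitute into x ≡ 3 (mod 19): 3·t ≡ 3 − 1 = 2 (mod 19).
    The inverse of 3 mod 19 is 13 (since 3·13 = 39 = 2·19 + 1), so t ≡ 13·2 = 26 ≡ 7 (mod 19).
    Then x = 1 + 3·7 = 22, valid modulo lcm(3, 19) = 57: x ≡ 22 (mod 57).
  Combine with x ≡ 12 (mod 13); new modulus lcm = 741.
    Write x = 22 + 57·t and substitute into x ≡ 12 (mod 13): 57·t ≡ 12 − 22 = -10 (mod 13).
    Reduce coefficients mod 13: 5·t ≡ 3 (mod 13).
    The inverse of 5 mod 13 is 8 (since 5·8 = 40 = 3·13 + 1), so t ≡ 8·3 = 24 ≡ 11 (mod 13).
    Then x = 22 + 57·11 = 649, valid modulo lcm(57, 13) = 741: x ≡ 649 (mod 741).
  Combine with x ≡ 12 (mod 16); new modulus lcm = 11856.
    Write x = 649 + 741·t and substitute into x ≡ 12 (mod 16): 741·t ≡ 12 − 649 = -637 (mod 16).
    Reduce coefficients mod 16: 5·t ≡ 3 (mod 16).
    The inverse of 5 mod 16 is 13 (since 5·13 = 65 = 4·16 + 1), so t ≡ 13·3 = 39 ≡ 7 (mod 16).
    Then x = 649 + 741·7 = 5836, valid modulo lcm(741, 16) = 11856: x ≡ 5836 (mod 11856).
Verify against each original: 5836 mod 3 = 1, 5836 mod 19 = 3, 5836 mod 13 = 12, 5836 mod 16 = 12.

x ≡ 5836 (mod 11856).


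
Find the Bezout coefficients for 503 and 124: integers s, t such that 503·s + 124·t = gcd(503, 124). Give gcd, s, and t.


Euclidean algorithm on (503, 124) — divide until remainder is 0:
  503 = 4 · 124 + 7
  124 = 17 · 7 + 5
  7 = 1 · 5 + 2
  5 = 2 · 2 + 1
  2 = 2 · 1 + 0
gcd(503, 124) = 1.
Track Bezout coefficients alongside the remainders: start with r₀ = 503 = a·1 + b·0 (s = 1, t = 0) and r₁ = 124 = a·0 + b·1 (s = 0, t = 1); each new remainder r_{k+1} = r_{k-1} − q_k·r_k inherits s_{k+1} = s_{k-1} − q_k·s_k, t_{k+1} = t_{k-1} − q_k·t_k, so r_k = a·s_k + b·t_k at every step:
  q = 4: r = 7, s = 1 − 4·0 = 1, t = 0 − 4·1 = -4  (check: 503·1 + 124·(-4) = 7)
  q = 17: r = 5, s = 0 − 17·1 = -17, t = 1 − 17·(-4) = 69  (check: 503·(-17) + 124·69 = 5)
  q = 1: r = 2, s = 1 − 1·(-17) = 18, t = -4 − 1·69 = -73  (check: 503·18 + 124·(-73) = 2)
  q = 2: r = 1, s = -17 − 2·18 = -53, t = 69 − 2·(-73) = 215  (check: 503·(-53) + 124·215 = 1)
The row with r = 1 (the gcd) gives the Bezout coefficients s = -53, t = 215.
Result: 503 · (-53) + 124 · (215) = 1.

gcd(503, 124) = 1; s = -53, t = 215 (check: 503·(-53) + 124·215 = 1).


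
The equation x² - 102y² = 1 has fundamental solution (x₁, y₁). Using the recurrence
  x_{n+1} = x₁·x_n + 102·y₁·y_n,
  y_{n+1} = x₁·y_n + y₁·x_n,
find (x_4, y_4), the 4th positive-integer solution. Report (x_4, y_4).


Step 1: Find the fundamental solution (x₁, y₁) of x² - 102y² = 1.
  Expand √102 as a continued fraction. a₀ = ⌊√102⌋ = 10; iterate m_{k+1} = d_k·a_k − m_k, d_{k+1} = (102 − m_{k+1}²)/d_k, a_{k+1} = ⌊(a₀ + m_{k+1})/d_{k+1}⌋ (starting m₀ = 0, d₀ = 1), with convergents p_k = a_k·p_{k-1} + p_{k-2}, q_k = a_k·q_{k-1} + q_{k-2} (p₋₁ = 1, q₋₁ = 0):
  k = 0: a₀ = 10; p₀/q₀ = 10/1; p₀² − 102·q₀² = 100 − 102 = -2.
  k = 1: m = 10, d = 2, a = ⌊(10 + 10)/2⌋ = 10; p/q = (10·10 + 1)/(10·1 + 0) = 101/10; p² − 102·q² = 10201 − 10200 = 1.
  The first convergent with p² − 102·q² = 1 gives the fundamental solution (x₁, y₁) = (101, 10).
Step 2: Apply the recurrence (x_{n+1}, y_{n+1}) = (x₁x_n + 102y₁y_n, x₁y_n + y₁x_n) repeatedly.
  From (x_1, y_1) = (101, 10): x_2 = 101·101 + 102·10·10 = 20401; y_2 = 101·10 + 10·101 = 2020.
  From (x_2, y_2) = (20401, 2020): x_3 = 101·20401 + 102·10·2020 = 4120901; y_3 = 101·2020 + 10·20401 = 408030.
  From (x_3, y_3) = (4120901, 408030): x_4 = 101·4120901 + 102·10·408030 = 832401601; y_4 = 101·408030 + 10·4120901 = 82420040.
Step 3: Verify x_4² - 102·y_4² = 692892425347363201 - 692892425347363200 = 1 (should be 1). ✓

(x_1, y_1) = (101, 10); (x_4, y_4) = (832401601, 82420040).


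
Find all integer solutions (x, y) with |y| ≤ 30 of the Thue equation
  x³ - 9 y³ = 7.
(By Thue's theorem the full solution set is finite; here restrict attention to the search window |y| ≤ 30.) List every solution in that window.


The equation is x³ - 9y³ = 7. For fixed y, x³ = 9·y³ + 7, so a solution requires the RHS to be a perfect cube.
Strategy: iterate y from -30 to 30, compute RHS = 9·y³ + 7, and check whether it is a (positive or negative) perfect cube.
Check small values of y:
  y = 0: RHS = 7 is not a perfect cube.
  y = 1: RHS = 16 is not a perfect cube.
  y = -1: RHS = -2 is not a perfect cube.
  y = 2: RHS = 79 is not a perfect cube.
  y = -2: RHS = -65 is not a perfect cube.
  y = 3: RHS = 250 is not a perfect cube.
  y = -3: RHS = -236 is not a perfect cube.
Continuing the search up to |y| = 30 finds no solutions either.
No (x, y) in the scanned range satisfies the equation.

No integer solutions with |y| ≤ 30.


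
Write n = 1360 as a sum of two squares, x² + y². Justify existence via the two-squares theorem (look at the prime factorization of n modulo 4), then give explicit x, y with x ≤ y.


Step 1: Factor n = 1360 = 2^4 · 5 · 17.
Step 2: Check the mod-4 condition on each prime factor: 2 = 2 (special); 5 ≡ 1 (mod 4), exponent 1; 17 ≡ 1 (mod 4), exponent 1.
All primes ≡ 3 (mod 4) appear to even exponent (or don't appear), so by the two-squares theorem n IS expressible as a sum of two squares.
Step 3: Build a representation. Group n = k² · m with k = 4 and m = 5 · 17 = 85 (a product of primes ≡ 1 (mod 4)); a representation of m scales to one of n via (k·x)² + (k·y)² = k²(x² + y²). Each prime p ≡ 1 (mod 4) is itself a sum of two squares; find a² by testing p − a² for a perfect square:
  5: 5 − 1² = 4 = 2² ⇒ 5 = 1² + 2².
  17: 17 − 1² = 16 = 4² ⇒ 17 = 1² + 4².
  Combine using the Brahmagupta–Fibonacci identity (a² + b²)(c² + d²) = (ac − bd)² + (ad + bc)² = (ac + bd)² + (ad − bc)²:
  5 · 17 = 85: from (1² + 2²)(1² + 4²), take (1·1 − 2·4, 1·4 + 2·1) = (1 − 8, 4 + 2) = (-7, 6); dropping signs (only squares matter) gives (7, 6); check 7² + 6² = 49 + 36 = 85 ✓.
  Scale by k = 4: (4·7, 4·6) = (28, 24).
Step 4: Order so x ≤ y and verify: 24² + 28² = 576 + 784 = 1360 = n. ✓

n = 1360 = 24² + 28² (one valid representation with x ≤ y).


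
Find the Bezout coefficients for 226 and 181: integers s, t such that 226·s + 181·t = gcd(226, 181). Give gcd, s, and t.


Euclidean algorithm on (226, 181) — divide until remainder is 0:
  226 = 1 · 181 + 45
  181 = 4 · 45 + 1
  45 = 45 · 1 + 0
gcd(226, 181) = 1.
Track Bezout coefficients alongside the remainders: start with r₀ = 226 = a·1 + b·0 (s = 1, t = 0) and r₁ = 181 = a·0 + b·1 (s = 0, t = 1); each new remainder r_{k+1} = r_{k-1} − q_k·r_k inherits s_{k+1} = s_{k-1} − q_k·s_k, t_{k+1} = t_{k-1} − q_k·t_k, so r_k = a·s_k + b·t_k at every step:
  q = 1: r = 45, s = 1 − 1·0 = 1, t = 0 − 1·1 = -1  (check: 226·1 + 181·(-1) = 45)
  q = 4: r = 1, s = 0 − 4·1 = -4, t = 1 − 4·(-1) = 5  (check: 226·(-4) + 181·5 = 1)
The row with r = 1 (the gcd) gives the Bezout coefficients s = -4, t = 5.
Result: 226 · (-4) + 181 · (5) = 1.

gcd(226, 181) = 1; s = -4, t = 5 (check: 226·(-4) + 181·5 = 1).


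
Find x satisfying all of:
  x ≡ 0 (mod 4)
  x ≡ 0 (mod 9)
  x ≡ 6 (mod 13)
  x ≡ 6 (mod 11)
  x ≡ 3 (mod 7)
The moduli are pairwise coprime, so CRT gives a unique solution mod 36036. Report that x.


Product of moduli M = 4 · 9 · 13 · 11 · 7 = 36036.
Merge one congruence at a time:
  Start: x ≡ 0 (mod 4).
  Combine with x ≡ 0 (mod 9); new modulus lcm = 36.
    Write x = 0 + 4·t and substitute into x ≡ 0 (mod 9): 4·t ≡ 0 − 0 = 0 (mod 9).
    The inverse of 4 mod 9 is 7 (since 4·7 = 28 = 3·9 + 1), so t ≡ 7·0 = 0 ≡ 0 (mod 9).
    Then x = 0 + 4·0 = 0, valid modulo lcm(4, 9) = 36: x ≡ 0 (mod 36).
  Combine with x ≡ 6 (mod 13); new modulus lcm = 468.
    Write x = 0 + 36·t and substitute into x ≡ 6 (mod 13): 36·t ≡ 6 − 0 = 6 (mod 13).
    Reduce coefficients mod 13: 10·t ≡ 6 (mod 13).
    The inverse of 10 mod 13 is 4 (since 10·4 = 40 = 3·13 + 1), so t ≡ 4·6 = 24 ≡ 11 (mod 13).
    Then x = 0 + 36·11 = 396, valid modulo lcm(36, 13) = 468: x ≡ 396 (mod 468).
  Combine with x ≡ 6 (mod 11); new modulus lcm = 5148.
    Write x = 396 + 468·t and substitute into x ≡ 6 (mod 11): 468·t ≡ 6 − 396 = -390 (mod 11).
    Reduce coefficients mod 11: 6·t ≡ 6 (mod 11).
    The inverse of 6 mod 11 is 2 (since 6·2 = 12 = 1·11 + 1), so t ≡ 2·6 = 12 ≡ 1 (mod 11).
    Then x = 396 + 468·1 = 864, valid modulo lcm(468, 11) = 5148: x ≡ 864 (mod 5148).
  Combine with x ≡ 3 (mod 7); new modulus lcm = 36036.
    Write x = 864 + 5148·t and substitute into x ≡ 3 (mod 7): 5148·t ≡ 3 − 864 = -861 (mod 7).
    Reduce coefficients mod 7: 3·t ≡ 0 (mod 7).
    The inverse of 3 mod 7 is 5 (since 3·5 = 15 = 2·7 + 1), so t ≡ 5·0 = 0 ≡ 0 (mod 7).
    Then x = 864 + 5148·0 = 864, valid modulo lcm(5148, 7) = 36036: x ≡ 864 (mod 36036).
Verify against each original: 864 mod 4 = 0, 864 mod 9 = 0, 864 mod 13 = 6, 864 mod 11 = 6, 864 mod 7 = 3.

x ≡ 864 (mod 36036).


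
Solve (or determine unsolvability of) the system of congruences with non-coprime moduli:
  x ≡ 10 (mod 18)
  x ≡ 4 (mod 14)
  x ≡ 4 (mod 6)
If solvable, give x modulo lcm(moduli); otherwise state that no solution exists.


Moduli 18, 14, 6 are not pairwise coprime, so CRT works modulo lcm(m_i) when all pairwise compatibility conditions hold.
Pairwise compatibility: gcd(m_i, m_j) must divide a_i - a_j for every pair.
Merge one congruence at a time:
  Start: x ≡ 10 (mod 18).
  Combine with x ≡ 4 (mod 14): gcd(18, 14) = 2; 4 - 10 = -6, which IS divisible by 2, so compatible.
    Write x = 10 + 18·t and substitute into x ≡ 4 (mod 14): 18·t ≡ 4 − 10 = -6 (mod 14).
    Divide the congruence (and modulus) by g = 2: 9·t ≡ -3 (mod 7).
    Reduce coefficients mod 7: 2·t ≡ 4 (mod 7).
    The inverse of 2 mod 7 is 4 (since 2·4 = 8 = 1·7 + 1), so t ≡ 4·4 = 16 ≡ 2 (mod 7).
    Then x = 10 + 18·2 = 46, valid modulo lcm(18, 14) = 126: x ≡ 46 (mod 126).
  Combine with x ≡ 4 (mod 6): gcd(126, 6) = 6; 4 - 46 = -42, which IS divisible by 6, so compatible.
    Write x = 46 + 126·t and substitute into x ≡ 4 (mod 6): 126·t ≡ 4 − 46 = -42 (mod 6).
    Divide the congruence (and modulus) by g = 6: 21·t ≡ -7 (mod 1).
    Modulo 1 every t works; take t = 0.
    Then x = 46 + 126·0 = 46, valid modulo lcm(126, 6) = 126: x ≡ 46 (mod 126).
Verify: 46 mod 18 = 10, 46 mod 14 = 4, 46 mod 6 = 4.

x ≡ 46 (mod 126).


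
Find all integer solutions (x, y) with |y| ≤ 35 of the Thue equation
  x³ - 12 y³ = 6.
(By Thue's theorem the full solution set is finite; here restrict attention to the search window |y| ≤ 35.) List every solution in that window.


The equation is x³ - 12y³ = 6. For fixed y, x³ = 12·y³ + 6, so a solution requires the RHS to be a perfect cube.
Strategy: iterate y from -35 to 35, compute RHS = 12·y³ + 6, and check whether it is a (positive or negative) perfect cube.
Check small values of y:
  y = 0: RHS = 6 is not a perfect cube.
  y = 1: RHS = 18 is not a perfect cube.
  y = -1: RHS = -6 is not a perfect cube.
  y = 2: RHS = 102 is not a perfect cube.
  y = -2: RHS = -90 is not a perfect cube.
  y = 3: RHS = 330 is not a perfect cube.
  y = -3: RHS = -318 is not a perfect cube.
Continuing the search up to |y| = 35 finds no solutions either.
No (x, y) in the scanned range satisfies the equation.

No integer solutions with |y| ≤ 35.


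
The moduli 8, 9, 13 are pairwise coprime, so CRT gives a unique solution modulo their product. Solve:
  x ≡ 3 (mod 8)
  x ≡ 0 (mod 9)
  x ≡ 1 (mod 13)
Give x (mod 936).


Moduli 8, 9, 13 are pairwise coprime; by CRT there is a unique solution modulo M = 8 · 9 · 13 = 936.
Solve pairwise, accumulating the modulus:
  Start with x ≡ 3 (mod 8).
  Combine with x ≡ 0 (mod 9): since gcd(8, 9) = 1, we get a unique residue mod 72.
    Write x = 3 + 8·t and substitute into x ≡ 0 (mod 9): 8·t ≡ 0 − 3 = -3 (mod 9).
    Reduce coefficients mod 9: 8·t ≡ 6 (mod 9).
    The inverse of 8 mod 9 is 8 (since 8·8 = 64 = 7·9 + 1), so t ≡ 8·6 = 48 ≡ 3 (mod 9).
    Then x = 3 + 8·3 = 27, valid modulo lcm(8, 9) = 72: x ≡ 27 (mod 72).
  Combine with x ≡ 1 (mod 13): since gcd(72, 13) = 1, we get a unique residue mod 936.
    Write x = 27 + 72·t and substitute into x ≡ 1 (mod 13): 72·t ≡ 1 − 27 = -26 (mod 13).
    Reduce coefficients mod 13: 7·t ≡ 0 (mod 13).
    The inverse of 7 mod 13 is 2 (since 7·2 = 14 = 1·13 + 1), so t ≡ 2·0 = 0 ≡ 0 (mod 13).
    Then x = 27 + 72·0 = 27, valid modulo lcm(72, 13) = 936: x ≡ 27 (mod 936).
Verify: 27 mod 8 = 3 ✓, 27 mod 9 = 0 ✓, 27 mod 13 = 1 ✓.

x ≡ 27 (mod 936).


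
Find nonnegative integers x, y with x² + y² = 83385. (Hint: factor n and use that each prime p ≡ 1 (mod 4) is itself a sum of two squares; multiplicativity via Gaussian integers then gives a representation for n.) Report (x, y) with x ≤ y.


Step 1: Factor n = 83385 = 3^2 · 5 · 17 · 109.
Step 2: Check the mod-4 condition on each prime factor: 3 ≡ 3 (mod 4), exponent 2 (must be even); 5 ≡ 1 (mod 4), exponent 1; 17 ≡ 1 (mod 4), exponent 1; 109 ≡ 1 (mod 4), exponent 1.
All primes ≡ 3 (mod 4) appear to even exponent (or don't appear), so by the two-squares theorem n IS expressible as a sum of two squares.
Step 3: Build a representation. Group n = k² · m with k = 3 and m = 5 · 17 · 109 = 9265 (a product of primes ≡ 1 (mod 4)); a representation of m scales to one of n via (k·x)² + (k·y)² = k²(x² + y²). Each prime p ≡ 1 (mod 4) is itself a sum of two squares; find a² by testing p − a² for a perfect square:
  5: 5 − 1² = 4 = 2² ⇒ 5 = 1² + 2².
  17: 17 − 1² = 16 = 4² ⇒ 17 = 1² + 4².
  109: 109 − 1² = 108, 109 − 2² = 105, 109 − 3² = 100 = 10² ⇒ 109 = 3² + 10².
  Combine using the Brahmagupta–Fibonacci identity (a² + b²)(c² + d²) = (ac − bd)² + (ad + bc)² = (ac + bd)² + (ad − bc)²:
  5 · 17 = 85: from (1² + 2²)(1² + 4²), take (1·1 − 2·4, 1·4 + 2·1) = (1 − 8, 4 + 2) = (-7, 6); dropping signs (only squares matter) gives (7, 6); check 7² + 6² = 49 + 36 = 85 ✓.
  85 · 109 = 9265: from (7² + 6²)(3² + 10²), take (7·3 − 6·10, 7·10 + 6·3) = (21 − 60, 70 + 18) = (-39, 88); dropping signs (only squares matter) gives (39, 88); check 39² + 88² = 1521 + 7744 = 9265 ✓.
  Scale by k = 3: (3·39, 3·88) = (117, 264).
Step 4: Order so x ≤ y and verify: 117² + 264² = 13689 + 69696 = 83385 = n. ✓

n = 83385 = 117² + 264² (one valid representation with x ≤ y).


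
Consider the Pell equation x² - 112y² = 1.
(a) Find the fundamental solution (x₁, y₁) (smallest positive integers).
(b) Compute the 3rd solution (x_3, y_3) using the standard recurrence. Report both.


Step 1: Find the fundamental solution (x₁, y₁) of x² - 112y² = 1.
  Expand √112 as a continued fraction. a₀ = ⌊√112⌋ = 10; iterate m_{k+1} = d_k·a_k − m_k, d_{k+1} = (112 − m_{k+1}²)/d_k, a_{k+1} = ⌊(a₀ + m_{k+1})/d_{k+1}⌋ (starting m₀ = 0, d₀ = 1), with convergents p_k = a_k·p_{k-1} + p_{k-2}, q_k = a_k·q_{k-1} + q_{k-2} (p₋₁ = 1, q₋₁ = 0):
  k = 0: a₀ = 10; p₀/q₀ = 10/1; p₀² − 112·q₀² = 100 − 112 = -12.
  k = 1: m = 10, d = 12, a = ⌊(10 + 10)/12⌋ = 1; p/q = (1·10 + 1)/(1·1 + 0) = 11/1; p² − 112·q² = 121 − 112 = 9.
  k = 2: m = 2, d = 9, a = ⌊(10 + 2)/9⌋ = 1; p/q = (1·11 + 10)/(1·1 + 1) = 21/2; p² − 112·q² = 441 − 448 = -7.
  k = 3: m = 7, d = 7, a = ⌊(10 + 7)/7⌋ = 2; p/q = (2·21 + 11)/(2·2 + 1) = 53/5; p² − 112·q² = 2809 − 2800 = 9.
  k = 4: m = 7, d = 9, a = ⌊(10 + 7)/9⌋ = 1; p/q = (1·53 + 21)/(1·5 + 2) = 74/7; p² − 112·q² = 5476 − 5488 = -12.
  k = 5: m = 2, d = 12, a = ⌊(10 + 2)/12⌋ = 1; p/q = (1·74 + 53)/(1·7 + 5) = 127/12; p² − 112·q² = 16129 − 16128 = 1.
  The first convergent with p² − 112·q² = 1 gives the fundamental solution (x₁, y₁) = (127, 12).
Step 2: Apply the recurrence (x_{n+1}, y_{n+1}) = (x₁x_n + 112y₁y_n, x₁y_n + y₁x_n) repeatedly.
  From (x_1, y_1) = (127, 12): x_2 = 127·127 + 112·12·12 = 32257; y_2 = 127·12 + 12·127 = 3048.
  From (x_2, y_2) = (32257, 3048): x_3 = 127·32257 + 112·12·3048 = 8193151; y_3 = 127·3048 + 12·32257 = 774180.
Step 3: Verify x_3² - 112·y_3² = 67127723308801 - 67127723308800 = 1 (should be 1). ✓

(x_1, y_1) = (127, 12); (x_3, y_3) = (8193151, 774180).


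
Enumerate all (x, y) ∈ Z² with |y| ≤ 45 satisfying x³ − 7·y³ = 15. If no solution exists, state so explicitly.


The equation is x³ - 7y³ = 15. For fixed y, x³ = 7·y³ + 15, so a solution requires the RHS to be a perfect cube.
Strategy: iterate y from -45 to 45, compute RHS = 7·y³ + 15, and check whether it is a (positive or negative) perfect cube.
Check small values of y:
  y = 0: RHS = 15 is not a perfect cube.
  y = 1: RHS = 22 is not a perfect cube.
  y = -1: RHS = 8 = (2)³ ⇒ x = 2 works.
  y = 2: RHS = 71 is not a perfect cube.
  y = -2: RHS = -41 is not a perfect cube.
  y = 3: RHS = 204 is not a perfect cube.
  y = -3: RHS = -174 is not a perfect cube.
Continuing, at y = 23: RHS = 85184 = (44)³ ⇒ x = 44 works.
Searching the remaining y in |y| ≤ 45 finds no further solutions.
Collected solutions: (2, -1), (44, 23).

Solutions (with |y| ≤ 45): (2, -1), (44, 23).


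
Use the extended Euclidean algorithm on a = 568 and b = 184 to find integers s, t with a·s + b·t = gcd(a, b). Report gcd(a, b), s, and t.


Euclidean algorithm on (568, 184) — divide until remainder is 0:
  568 = 3 · 184 + 16
  184 = 11 · 16 + 8
  16 = 2 · 8 + 0
gcd(568, 184) = 8.
Track Bezout coefficients alongside the remainders: start with r₀ = 568 = a·1 + b·0 (s = 1, t = 0) and r₁ = 184 = a·0 + b·1 (s = 0, t = 1); each new remainder r_{k+1} = r_{k-1} − q_k·r_k inherits s_{k+1} = s_{k-1} − q_k·s_k, t_{k+1} = t_{k-1} − q_k·t_k, so r_k = a·s_k + b·t_k at every step:
  q = 3: r = 16, s = 1 − 3·0 = 1, t = 0 − 3·1 = -3  (check: 568·1 + 184·(-3) = 16)
  q = 11: r = 8, s = 0 − 11·1 = -11, t = 1 − 11·(-3) = 34  (check: 568·(-11) + 184·34 = 8)
The row with r = 8 (the gcd) gives the Bezout coefficients s = -11, t = 34.
Result: 568 · (-11) + 184 · (34) = 8.

gcd(568, 184) = 8; s = -11, t = 34 (check: 568·(-11) + 184·34 = 8).


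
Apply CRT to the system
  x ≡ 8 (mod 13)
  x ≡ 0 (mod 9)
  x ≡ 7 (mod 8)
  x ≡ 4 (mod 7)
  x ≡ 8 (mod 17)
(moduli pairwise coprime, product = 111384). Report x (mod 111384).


Product of moduli M = 13 · 9 · 8 · 7 · 17 = 111384.
Merge one congruence at a time:
  Start: x ≡ 8 (mod 13).
  Combine with x ≡ 0 (mod 9); new modulus lcm = 117.
    Write x = 8 + 13·t and substitute into x ≡ 0 (mod 9): 13·t ≡ 0 − 8 = -8 (mod 9).
    Reduce coefficients mod 9: 4·t ≡ 1 (mod 9).
    The inverse of 4 mod 9 is 7 (since 4·7 = 28 = 3·9 + 1), so t ≡ 7·1 = 7 ≡ 7 (mod 9).
    Then x = 8 + 13·7 = 99, valid modulo lcm(13, 9) = 117: x ≡ 99 (mod 117).
  Combine with x ≡ 7 (mod 8); new modulus lcm = 936.
    Write x = 99 + 117·t and substitute into x ≡ 7 (mod 8): 117·t ≡ 7 − 99 = -92 (mod 8).
    Reduce coefficients mod 8: 5·t ≡ 4 (mod 8).
    The inverse of 5 mod 8 is 5 (since 5·5 = 25 = 3·8 + 1), so t ≡ 5·4 = 20 ≡ 4 (mod 8).
    Then x = 99 + 117·4 = 567, valid modulo lcm(117, 8) = 936: x ≡ 567 (mod 936).
  Combine with x ≡ 4 (mod 7); new modulus lcm = 6552.
    Write x = 567 + 936·t and substitute into x ≡ 4 (mod 7): 936·t ≡ 4 − 567 = -563 (mod 7).
    Reduce coefficients mod 7: 5·t ≡ 4 (mod 7).
    The inverse of 5 mod 7 is 3 (since 5·3 = 15 = 2·7 + 1), so t ≡ 3·4 = 12 ≡ 5 (mod 7).
    Then x = 567 + 936·5 = 5247, valid modulo lcm(936, 7) = 6552: x ≡ 5247 (mod 6552).
  Combine with x ≡ 8 (mod 17); new modulus lcm = 111384.
    Write x = 5247 + 6552·t and substitute into x ≡ 8 (mod 17): 6552·t ≡ 8 − 5247 = -5239 (mod 17).
    Reduce coefficients mod 17: 7·t ≡ 14 (mod 17).
    The inverse of 7 mod 17 is 5 (since 7·5 = 35 = 2·17 + 1), so t ≡ 5·14 = 70 ≡ 2 (mod 17).
    Then x = 5247 + 6552·2 = 18351, valid modulo lcm(6552, 17) = 111384: x ≡ 18351 (mod 111384).
Verify against each original: 18351 mod 13 = 8, 18351 mod 9 = 0, 18351 mod 8 = 7, 18351 mod 7 = 4, 18351 mod 17 = 8.

x ≡ 18351 (mod 111384).


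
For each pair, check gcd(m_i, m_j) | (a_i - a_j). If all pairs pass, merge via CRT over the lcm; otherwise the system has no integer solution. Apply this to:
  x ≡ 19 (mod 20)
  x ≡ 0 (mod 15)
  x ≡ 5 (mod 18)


Moduli 20, 15, 18 are not pairwise coprime, so CRT works modulo lcm(m_i) when all pairwise compatibility conditions hold.
Pairwise compatibility: gcd(m_i, m_j) must divide a_i - a_j for every pair.
Merge one congruence at a time:
  Start: x ≡ 19 (mod 20).
  Combine with x ≡ 0 (mod 15): gcd(20, 15) = 5, and 0 - 19 = -19 is NOT divisible by 5.
    ⇒ system is inconsistent (no integer solution).

No solution (the system is inconsistent).


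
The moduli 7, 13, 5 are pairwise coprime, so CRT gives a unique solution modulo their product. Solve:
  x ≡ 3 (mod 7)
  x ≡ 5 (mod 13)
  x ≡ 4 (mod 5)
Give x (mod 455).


Moduli 7, 13, 5 are pairwise coprime; by CRT there is a unique solution modulo M = 7 · 13 · 5 = 455.
Solve pairwise, accumulating the modulus:
  Start with x ≡ 3 (mod 7).
  Combine with x ≡ 5 (mod 13): since gcd(7, 13) = 1, we get a unique residue mod 91.
    Write x = 3 + 7·t and substitute into x ≡ 5 (mod 13): 7·t ≡ 5 − 3 = 2 (mod 13).
    The inverse of 7 mod 13 is 2 (since 7·2 = 14 = 1·13 + 1), so t ≡ 2·2 = 4 ≡ 4 (mod 13).
    Then x = 3 + 7·4 = 31, valid modulo lcm(7, 13) = 91: x ≡ 31 (mod 91).
  Combine with x ≡ 4 (mod 5): since gcd(91, 5) = 1, we get a unique residue mod 455.
    Write x = 31 + 91·t and substitute into x ≡ 4 (mod 5): 91·t ≡ 4 − 31 = -27 (mod 5).
    Reduce coefficients mod 5: 1·t ≡ 3 (mod 5).
    So t ≡ 3 (mod 5).
    Then x = 31 + 91·3 = 304, valid modulo lcm(91, 5) = 455: x ≡ 304 (mod 455).
Verify: 304 mod 7 = 3 ✓, 304 mod 13 = 5 ✓, 304 mod 5 = 4 ✓.

x ≡ 304 (mod 455).


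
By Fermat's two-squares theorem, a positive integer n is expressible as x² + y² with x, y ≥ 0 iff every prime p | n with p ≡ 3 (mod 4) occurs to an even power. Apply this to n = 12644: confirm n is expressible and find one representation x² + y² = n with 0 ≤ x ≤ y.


Step 1: Factor n = 12644 = 2^2 · 29 · 109.
Step 2: Check the mod-4 condition on each prime factor: 2 = 2 (special); 29 ≡ 1 (mod 4), exponent 1; 109 ≡ 1 (mod 4), exponent 1.
All primes ≡ 3 (mod 4) appear to even exponent (or don't appear), so by the two-squares theorem n IS expressible as a sum of two squares.
Step 3: Build a representation. Group n = k² · m with k = 2 and m = 29 · 109 = 3161 (a product of primes ≡ 1 (mod 4)); a representation of m scales to one of n via (k·x)² + (k·y)² = k²(x² + y²). Each prime p ≡ 1 (mod 4) is itself a sum of two squares; find a² by testing p − a² for a perfect square:
  29: 29 − 1² = 28, 29 − 2² = 25 = 5² ⇒ 29 = 2² + 5².
  109: 109 − 1² = 108, 109 − 2² = 105, 109 − 3² = 100 = 10² ⇒ 109 = 3² + 10².
  Combine using the Brahmagupta–Fibonacci identity (a² + b²)(c² + d²) = (ac − bd)² + (ad + bc)² = (ac + bd)² + (ad − bc)²:
  29 · 109 = 3161: from (2² + 5²)(3² + 10²), take (2·3 − 5·10, 2·10 + 5·3) = (6 − 50, 20 + 15) = (-44, 35); dropping signs (only squares matter) gives (44, 35); check 44² + 35² = 1936 + 1225 = 3161 ✓.
  Scale by k = 2: (2·44, 2·35) = (88, 70).
Step 4: Order so x ≤ y and verify: 70² + 88² = 4900 + 7744 = 12644 = n. ✓

n = 12644 = 70² + 88² (one valid representation with x ≤ y).


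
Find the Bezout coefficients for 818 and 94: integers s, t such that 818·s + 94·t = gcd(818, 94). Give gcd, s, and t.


Euclidean algorithm on (818, 94) — divide until remainder is 0:
  818 = 8 · 94 + 66
  94 = 1 · 66 + 28
  66 = 2 · 28 + 10
  28 = 2 · 10 + 8
  10 = 1 · 8 + 2
  8 = 4 · 2 + 0
gcd(818, 94) = 2.
Track Bezout coefficients alongside the remainders: start with r₀ = 818 = a·1 + b·0 (s = 1, t = 0) and r₁ = 94 = a·0 + b·1 (s = 0, t = 1); each new remainder r_{k+1} = r_{k-1} − q_k·r_k inherits s_{k+1} = s_{k-1} − q_k·s_k, t_{k+1} = t_{k-1} − q_k·t_k, so r_k = a·s_k + b·t_k at every step:
  q = 8: r = 66, s = 1 − 8·0 = 1, t = 0 − 8·1 = -8  (check: 818·1 + 94·(-8) = 66)
  q = 1: r = 28, s = 0 − 1·1 = -1, t = 1 − 1·(-8) = 9  (check: 818·(-1) + 94·9 = 28)
  q = 2: r = 10, s = 1 − 2·(-1) = 3, t = -8 − 2·9 = -26  (check: 818·3 + 94·(-26) = 10)
  q = 2: r = 8, s = -1 − 2·3 = -7, t = 9 − 2·(-26) = 61  (check: 818·(-7) + 94·61 = 8)
  q = 1: r = 2, s = 3 − 1·(-7) = 10, t = -26 − 1·61 = -87  (check: 818·10 + 94·(-87) = 2)
The row with r = 2 (the gcd) gives the Bezout coefficients s = 10, t = -87.
Result: 818 · (10) + 94 · (-87) = 2.

gcd(818, 94) = 2; s = 10, t = -87 (check: 818·10 + 94·(-87) = 2).


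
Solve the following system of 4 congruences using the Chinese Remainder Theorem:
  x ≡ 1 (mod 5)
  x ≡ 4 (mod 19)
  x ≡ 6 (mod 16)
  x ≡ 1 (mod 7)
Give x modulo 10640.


Product of moduli M = 5 · 19 · 16 · 7 = 10640.
Merge one congruence at a time:
  Start: x ≡ 1 (mod 5).
  Combine with x ≡ 4 (mod 19); new modulus lcm = 95.
    Write x = 1 + 5·t and substitute into x ≡ 4 (mod 19): 5·t ≡ 4 − 1 = 3 (mod 19).
    The inverse of 5 mod 19 is 4 (since 5·4 = 20 = 1·19 + 1), so t ≡ 4·3 = 12 ≡ 12 (mod 19).
    Then x = 1 + 5·12 = 61, valid modulo lcm(5, 19) = 95: x ≡ 61 (mod 95).
  Combine with x ≡ 6 (mod 16); new modulus lcm = 1520.
    Write x = 61 + 95·t and substitute into x ≡ 6 (mod 16): 95·t ≡ 6 − 61 = -55 (mod 16).
    Reduce coefficients mod 16: 15·t ≡ 9 (mod 16).
    The inverse of 15 mod 16 is 15 (since 15·15 = 225 = 14·16 + 1), so t ≡ 15·9 = 135 ≡ 7 (mod 16).
    Then x = 61 + 95·7 = 726, valid modulo lcm(95, 16) = 1520: x ≡ 726 (mod 1520).
  Combine with x ≡ 1 (mod 7); new modulus lcm = 10640.
    Write x = 726 + 1520·t and substitute into x ≡ 1 (mod 7): 1520·t ≡ 1 − 726 = -725 (mod 7).
    Reduce coefficients mod 7: 1·t ≡ 3 (mod 7).
    So t ≡ 3 (mod 7).
    Then x = 726 + 1520·3 = 5286, valid modulo lcm(1520, 7) = 10640: x ≡ 5286 (mod 10640).
Verify against each original: 5286 mod 5 = 1, 5286 mod 19 = 4, 5286 mod 16 = 6, 5286 mod 7 = 1.

x ≡ 5286 (mod 10640).


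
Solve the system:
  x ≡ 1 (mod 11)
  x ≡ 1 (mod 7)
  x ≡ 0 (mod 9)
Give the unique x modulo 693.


Moduli 11, 7, 9 are pairwise coprime; by CRT there is a unique solution modulo M = 11 · 7 · 9 = 693.
Solve pairwise, accumulating the modulus:
  Start with x ≡ 1 (mod 11).
  Combine with x ≡ 1 (mod 7): since gcd(11, 7) = 1, we get a unique residue mod 77.
    Write x = 1 + 11·t and substitute into x ≡ 1 (mod 7): 11·t ≡ 1 − 1 = 0 (mod 7).
    Reduce coefficients mod 7: 4·t ≡ 0 (mod 7).
    The inverse of 4 mod 7 is 2 (since 4·2 = 8 = 1·7 + 1), so t ≡ 2·0 = 0 ≡ 0 (mod 7).
    Then x = 1 + 11·0 = 1, valid modulo lcm(11, 7) = 77: x ≡ 1 (mod 77).
  Combine with x ≡ 0 (mod 9): since gcd(77, 9) = 1, we get a unique residue mod 693.
    Write x = 1 + 77·t and substitute into x ≡ 0 (mod 9): 77·t ≡ 0 − 1 = -1 (mod 9).
    Reduce coefficients mod 9: 5·t ≡ 8 (mod 9).
    The inverse of 5 mod 9 is 2 (since 5·2 = 10 = 1·9 + 1), so t ≡ 2·8 = 16 ≡ 7 (mod 9).
    Then x = 1 + 77·7 = 540, valid modulo lcm(77, 9) = 693: x ≡ 540 (mod 693).
Verify: 540 mod 11 = 1 ✓, 540 mod 7 = 1 ✓, 540 mod 9 = 0 ✓.

x ≡ 540 (mod 693).


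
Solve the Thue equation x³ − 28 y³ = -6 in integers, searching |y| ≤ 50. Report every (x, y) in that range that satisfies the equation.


The equation is x³ - 28y³ = -6. For fixed y, x³ = 28·y³ − 6, so a solution requires the RHS to be a perfect cube.
Strategy: iterate y from -50 to 50, compute RHS = 28·y³ − 6, and check whether it is a (positive or negative) perfect cube.
Check small values of y:
  y = 0: RHS = -6 is not a perfect cube.
  y = 1: RHS = 22 is not a perfect cube.
  y = -1: RHS = -34 is not a perfect cube.
  y = 2: RHS = 218 is not a perfect cube.
  y = -2: RHS = -230 is not a perfect cube.
  y = 3: RHS = 750 is not a perfect cube.
  y = -3: RHS = -762 is not a perfect cube.
Continuing the search up to |y| = 50 finds no solutions either.
No (x, y) in the scanned range satisfies the equation.

No integer solutions with |y| ≤ 50.


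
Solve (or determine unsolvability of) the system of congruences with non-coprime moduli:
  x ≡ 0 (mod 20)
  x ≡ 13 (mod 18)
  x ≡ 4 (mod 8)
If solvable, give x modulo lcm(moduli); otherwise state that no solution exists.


Moduli 20, 18, 8 are not pairwise coprime, so CRT works modulo lcm(m_i) when all pairwise compatibility conditions hold.
Pairwise compatibility: gcd(m_i, m_j) must divide a_i - a_j for every pair.
Merge one congruence at a time:
  Start: x ≡ 0 (mod 20).
  Combine with x ≡ 13 (mod 18): gcd(20, 18) = 2, and 13 - 0 = 13 is NOT divisible by 2.
    ⇒ system is inconsistent (no integer solution).

No solution (the system is inconsistent).
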